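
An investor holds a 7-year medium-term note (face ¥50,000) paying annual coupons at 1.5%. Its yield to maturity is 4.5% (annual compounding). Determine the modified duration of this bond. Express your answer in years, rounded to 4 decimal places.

6.3723 years

Periodic yield y = 0.045. First find Macaulay duration:
  t   CF        PV=CF/(1+0.045)^t    t·PV
  1       750.00       717.7033       717.7033
  2       750.00       686.7975     1,373.5949
  3       750.00       657.2225     1,971.6674
  4       750.00       628.9210     2,515.6840
  5       750.00       601.8383     3,009.1914
  6       750.00       575.9218     3,455.5308
  7    50,750.00    37,292.5442   261,047.8096
  Σ                 41,160.9486   274,091.1815
P = 41,160.9486; Macaulay duration = 274,091.1815 / 41,160.9486 = 6.65901 years.
Modified duration = D_Mac / (1 + y) = 6.65901 / 1.045 = 6.37226 years.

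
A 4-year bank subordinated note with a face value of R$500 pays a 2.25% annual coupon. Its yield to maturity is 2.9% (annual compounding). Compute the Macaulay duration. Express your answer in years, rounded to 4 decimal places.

Periodic yield y = 0.029. Discount each cash flow and weight by its year:
  t   CF        PV=CF/(1+0.029)^t    t·PV
  1        11.25        10.9329        10.9329
  2        11.25        10.6248        21.2496
  3        11.25        10.3254        30.9762
  4       511.25       456.0073     1,824.0293
  Σ                    487.8905     1,887.1881
Price P = Σ PV = 487.8905.
Macaulay duration = Σ(t·PV) / P = 1,887.1881 / 487.8905 = 3.86806 years.

3.8681 years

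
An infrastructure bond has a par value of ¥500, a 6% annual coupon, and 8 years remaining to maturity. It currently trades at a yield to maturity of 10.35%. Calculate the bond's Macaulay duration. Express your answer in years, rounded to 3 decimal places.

Periodic yield y = 0.1035. Discount each cash flow and weight by its year:
  t   CF        PV=CF/(1+0.1035)^t    t·PV
  1        30.00        27.1862        27.1862
  2        30.00        24.6364        49.2727
  3        30.00        22.3257        66.9770
  4        30.00        20.2317        80.9267
  5        30.00        18.3341        91.6705
  6        30.00        16.6145        99.6870
  7        30.00        15.0562       105.3933
  8       530.00       241.0445     1,928.3557
  Σ                    385.4292     2,449.4691
Price P = Σ PV = 385.4292.
Macaulay duration = Σ(t·PV) / P = 2,449.4691 / 385.4292 = 6.35517 years.

6.355 years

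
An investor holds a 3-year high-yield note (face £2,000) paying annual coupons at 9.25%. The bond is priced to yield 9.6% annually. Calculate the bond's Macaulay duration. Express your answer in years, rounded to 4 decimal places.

Periodic yield y = 0.096. Discount each cash flow and weight by its year:
  t   CF        PV=CF/(1+0.096)^t    t·PV
  1       185.00       168.7956       168.7956
  2       185.00       154.0106       308.0212
  3     2,185.00     1,659.6625     4,978.9875
  Σ                  1,982.4687     5,455.8043
Price P = Σ PV = 1,982.4687.
Macaulay duration = Σ(t·PV) / P = 5,455.8043 / 1,982.4687 = 2.75203 years.

2.7520 years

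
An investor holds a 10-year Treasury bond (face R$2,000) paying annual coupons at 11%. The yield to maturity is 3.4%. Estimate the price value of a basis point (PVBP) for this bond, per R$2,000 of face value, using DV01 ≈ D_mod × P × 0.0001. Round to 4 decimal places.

R$2.3137

Periodic yield y = 0.034.
  t   CF        PV=CF/(1+0.034)^t    t·PV
  1       220.00       212.7660       212.7660
  2       220.00       205.7698       411.5396
  3       220.00       199.0037       597.0110
  4       220.00       192.4600       769.8401
  5       220.00       186.1315       930.6577
  6       220.00       180.0112     1,080.0670
  7       220.00       174.0920     1,218.6443
  8       220.00       168.3675     1,346.9403
  9       220.00       162.8313     1,465.4815
  10    2,220.00     1,589.0867    15,890.8668
  Σ                  3,270.5197    23,923.8142
P = 3,270.5197; D_Mac = 7.31499 yrs; D_mod = 7.07446 yrs.
DV01 ≈ 7.07446 × 3,270.5197 × 0.0001 = 2.313715.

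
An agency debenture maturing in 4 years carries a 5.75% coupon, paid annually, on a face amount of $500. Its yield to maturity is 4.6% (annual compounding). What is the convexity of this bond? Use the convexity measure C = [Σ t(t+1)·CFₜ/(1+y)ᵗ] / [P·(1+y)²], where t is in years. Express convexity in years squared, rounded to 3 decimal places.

16.412

With y = 0.046:
  t   CF        PV=CF/(1+0.046)^t    t·PV        t(t+1)·PV
  1        28.75        27.4857        27.4857          54.9713
  2        28.75        26.2769        52.5538         157.6615
  3        28.75        25.1213        75.3640         301.4561
  4       528.75       441.6962     1,766.7847       8,833.9236
  Σ                    520.5801     1,922.1882       9,348.0125
P = 520.5801.
Convexity = Σ t(t+1)·PV / [P·(1+y)²] = 9,348.0125 / (520.5801 × 1.094116) = 16.41226.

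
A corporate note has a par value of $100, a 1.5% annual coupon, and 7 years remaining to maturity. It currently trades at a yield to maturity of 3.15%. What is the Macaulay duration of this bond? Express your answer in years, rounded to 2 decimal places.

6.68 years

Periodic yield y = 0.0315. Discount each cash flow and weight by its year:
  t   CF        PV=CF/(1+0.0315)^t    t·PV
  1         1.50         1.4542         1.4542
  2         1.50         1.4098         2.8196
  3         1.50         1.3667         4.1002
  4         1.50         1.3250         5.3000
  5         1.50         1.2845         6.4227
  6         1.50         1.2453         7.4718
  7       101.50        81.6924       571.8465
  Σ                     89.7779       599.4149
Price P = Σ PV = 89.7779.
Macaulay duration = Σ(t·PV) / P = 599.4149 / 89.7779 = 6.67664 years.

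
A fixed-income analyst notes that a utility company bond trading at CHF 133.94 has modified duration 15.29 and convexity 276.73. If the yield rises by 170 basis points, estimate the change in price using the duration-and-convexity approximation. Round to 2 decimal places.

Duration effect: -D_mod·Δy = -15.29 × (+0.017) = -0.259930
Convexity effect: ½·C·(Δy)² = 0.5 × 276.73 × (0.017)² = +0.039987485
ΔP/P ≈ -0.259930 + 0.039987485 = -0.219942515
ΔP ≈ 133.94 × (-0.219942515) = -29.4591004591.

-CHF 29.46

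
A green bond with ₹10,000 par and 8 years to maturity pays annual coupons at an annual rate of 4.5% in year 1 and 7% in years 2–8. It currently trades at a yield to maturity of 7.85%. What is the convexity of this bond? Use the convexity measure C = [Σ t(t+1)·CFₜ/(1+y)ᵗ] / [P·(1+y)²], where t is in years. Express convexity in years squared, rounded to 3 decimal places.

With y = 0.0785:
  t   CF        PV=CF/(1+0.0785)^t    t·PV        t(t+1)·PV
  1       450.00       417.2462       417.2462         834.4924
  2       700.00       601.8077     1,203.6154       3,610.8462
  3       700.00       558.0044     1,674.0131       6,696.0523
  4       700.00       517.3893     2,069.5572      10,347.7860
  5       700.00       479.7305     2,398.6523      14,391.9137
  6       700.00       444.8127     2,668.8760      18,682.1319
  7       700.00       412.4364     2,887.0548      23,096.4387
  8    10,700.00     5,845.5123    46,764.0988     420,876.8890
  Σ                  9,276.9394    60,083.1137     498,536.5502
P = 9,276.9394.
Convexity = Σ t(t+1)·PV / [P·(1+y)²] = 498,536.5502 / (9,276.9394 × 1.163162) = 46.20106.

46.201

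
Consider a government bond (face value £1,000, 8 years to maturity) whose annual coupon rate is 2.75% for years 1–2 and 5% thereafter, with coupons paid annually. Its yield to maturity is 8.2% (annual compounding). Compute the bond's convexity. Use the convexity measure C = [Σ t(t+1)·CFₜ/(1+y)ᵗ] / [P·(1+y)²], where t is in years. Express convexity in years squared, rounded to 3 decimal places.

50.068

With y = 0.082:
  t   CF        PV=CF/(1+0.082)^t    t·PV        t(t+1)·PV
  1        27.50        25.4159        25.4159          50.8318
  2        27.50        23.4897        46.9795         140.9384
  3        50.00        39.4719       118.4158         473.6630
  4        50.00        36.4805       145.9221         729.6103
  5        50.00        33.7158       168.5791       1,011.4745
  6        50.00        31.1606       186.9639       1,308.7471
  7        50.00        28.7991       201.5938       1,612.7506
  8     1,050.00       558.9478     4,471.5820      40,244.2381
  Σ                    777.4814     5,365.4520      45,572.2538
P = 777.4814.
Convexity = Σ t(t+1)·PV / [P·(1+y)²] = 45,572.2538 / (777.4814 × 1.170724) = 50.06751.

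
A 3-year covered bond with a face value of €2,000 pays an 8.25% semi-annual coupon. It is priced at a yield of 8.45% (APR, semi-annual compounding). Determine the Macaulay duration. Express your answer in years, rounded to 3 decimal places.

Periodic yield y = 0.04225. Discount each cash flow and weight by its period:
  t   CF        PV=CF/(1+0.04225)^t    t·PV
  1        82.50        79.1557        79.1557
  2        82.50        75.9469       151.8938
  3        82.50        72.8682       218.6047
  4        82.50        69.9144       279.6574
  5        82.50        67.0802       335.4011
  6     2,082.50     1,624.6267     9,747.7602
  Σ                  1,989.5921    10,812.4729
Price P = Σ PV = 1,989.5921.
Macaulay duration = Σ(t·PV) / P = 10,812.4729 / 1,989.5921 = 5.43452 half-year periods.
In years: 5.43452 / 2 = 2.71726 years.

2.717 years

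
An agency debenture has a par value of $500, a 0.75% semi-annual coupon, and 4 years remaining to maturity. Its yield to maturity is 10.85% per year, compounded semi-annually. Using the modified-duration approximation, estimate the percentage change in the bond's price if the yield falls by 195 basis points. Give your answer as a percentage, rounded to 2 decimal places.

Periodic yield y = 0.05425. Modified duration first:
  t   CF        PV=CF/(1+0.05425)^t    t·PV
  1        1.875         1.7785         1.7785
  2        1.875         1.6870         3.3740
  3        1.875         1.6002         4.8006
  4        1.875         1.5178         6.0714
  5        1.875         1.4397         7.1987
  6        1.875         1.3657         8.1939
  7        1.875         1.2954         9.0676
  8      501.875       328.8870     2,631.0959
  Σ                    339.5713     2,671.5805
P = 339.5713; D_Mac = 7.86751 half-year periods = 3.93376 yrs; D_mod = 3.93376/(1+0.05425) = 3.73133 yrs.
ΔP/P ≈ -D_mod · Δy = -3.73133 × (-0.0195) = +0.072761 = +7.2761%.

+7.28%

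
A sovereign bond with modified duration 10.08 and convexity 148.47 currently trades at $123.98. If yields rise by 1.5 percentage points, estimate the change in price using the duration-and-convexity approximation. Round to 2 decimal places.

Duration effect: -D_mod·Δy = -10.08 × (+0.015) = -0.151200
Convexity effect: ½·C·(Δy)² = 0.5 × 148.47 × (0.015)² = +0.016702875
ΔP/P ≈ -0.151200 + 0.016702875 = -0.134497125
ΔP ≈ 123.98 × (-0.134497125) = -16.6749535575.

-$16.67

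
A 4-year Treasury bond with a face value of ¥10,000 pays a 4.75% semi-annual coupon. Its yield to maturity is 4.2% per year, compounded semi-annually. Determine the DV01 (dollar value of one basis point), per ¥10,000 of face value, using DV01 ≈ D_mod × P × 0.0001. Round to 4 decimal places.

¥3.6901

Periodic yield y = 0.021.
  t   CF        PV=CF/(1+0.021)^t    t·PV
  1       237.50       232.6151       232.6151
  2       237.50       227.8306       455.6613
  3       237.50       223.1446       669.4338
  4       237.50       218.5549       874.2198
  5       237.50       214.0597     1,070.2985
  6       237.50       209.6569     1,257.9414
  7       237.50       205.3447     1,437.4126
  8    10,237.50     8,669.3788    69,355.0302
  Σ                 10,200.5853    75,352.6127
P = 10,200.5853; D_Mac = 7.38709 half-year periods = 3.69354 yrs; D_mod = 3.61757 yrs.
DV01 ≈ 3.61757 × 10,200.5853 × 0.0001 = 3.690138.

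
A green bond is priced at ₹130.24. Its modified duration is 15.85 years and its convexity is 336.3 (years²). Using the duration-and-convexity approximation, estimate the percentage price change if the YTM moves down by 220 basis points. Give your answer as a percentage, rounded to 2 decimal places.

Duration effect: -D_mod·Δy = -15.85 × (-0.022) = +0.348700
Convexity effect: ½·C·(Δy)² = 0.5 × 336.3 × (-0.022)² = +0.0813846
ΔP/P ≈ +0.348700 + 0.0813846 = +0.4300846
= +43.00846%.

+43.01%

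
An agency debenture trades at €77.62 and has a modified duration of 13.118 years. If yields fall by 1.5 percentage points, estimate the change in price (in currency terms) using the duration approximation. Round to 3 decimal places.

Duration approximation: ΔP/P ≈ -D_mod · Δy = -13.118 × (-0.015) = +0.196770.
ΔP ≈ 77.62 × (+0.196770) = +15.2732874.

+€15.273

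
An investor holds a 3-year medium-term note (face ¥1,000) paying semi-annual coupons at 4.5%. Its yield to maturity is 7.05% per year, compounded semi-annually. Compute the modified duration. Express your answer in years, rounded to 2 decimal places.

2.74 years

Periodic yield y = 0.03525. First find Macaulay duration:
  t   CF        PV=CF/(1+0.03525)^t    t·PV
  1        22.50        21.7339        21.7339
  2        22.50        20.9938        41.9877
  3        22.50        20.2790        60.8370
  4        22.50        19.5885        78.3541
  5        22.50        18.9215        94.6077
  6     1,022.50       830.5999     4,983.5995
  Σ                    932.1167     5,281.1198
P = 932.1167; Macaulay duration = 5,281.1198 / 932.1167 = 5.66573 half-year periods = 2.83286 years.
Modified duration = D_Mac / (1 + y) = 2.83286 / 1.03525 = 2.73641 years.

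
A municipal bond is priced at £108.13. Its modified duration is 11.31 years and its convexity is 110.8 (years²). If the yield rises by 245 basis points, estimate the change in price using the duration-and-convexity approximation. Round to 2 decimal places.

Duration effect: -D_mod·Δy = -11.31 × (+0.0245) = -0.277095
Convexity effect: ½·C·(Δy)² = 0.5 × 110.8 × (0.0245)² = +0.03325385
ΔP/P ≈ -0.277095 + 0.03325385 = -0.24384115
ΔP ≈ 108.13 × (-0.24384115) = -26.3665435495.

-£26.37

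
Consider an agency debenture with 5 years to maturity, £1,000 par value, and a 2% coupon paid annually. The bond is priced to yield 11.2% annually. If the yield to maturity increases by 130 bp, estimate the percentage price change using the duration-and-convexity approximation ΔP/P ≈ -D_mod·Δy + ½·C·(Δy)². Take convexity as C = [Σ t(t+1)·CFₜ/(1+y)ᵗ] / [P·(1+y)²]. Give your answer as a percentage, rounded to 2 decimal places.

With y = 0.112:
  t   CF        PV=CF/(1+0.112)^t    t·PV        t(t+1)·PV
  1        20.00        17.9856        17.9856          35.9712
  2        20.00        16.1741        32.3482          97.0447
  3        20.00        14.5451        43.6352         174.5408
  4        20.00        13.0801        52.3204         261.6019
  5     1,020.00       599.8964     2,999.4819      17,996.8912
  Σ                    661.6813     3,145.7713      18,566.0497
P = 661.6813; D_Mac = 4.75421 yrs; D_mod = 4.27537 yrs; C = 22.69139.
Duration effect: -4.27537 × (+0.013) = -0.055580
Convexity effect: 0.5 × 22.69139 × (0.013)² = +0.0019174
ΔP/P ≈ -0.055580 + 0.0019174 = -0.053662 = -5.3662%.

-5.37%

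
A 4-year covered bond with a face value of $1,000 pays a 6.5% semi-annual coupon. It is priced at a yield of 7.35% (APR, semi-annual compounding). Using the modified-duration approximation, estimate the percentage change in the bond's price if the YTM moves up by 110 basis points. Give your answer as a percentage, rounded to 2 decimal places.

-3.80%

Periodic yield y = 0.03675. Modified duration first:
  t   CF        PV=CF/(1+0.03675)^t    t·PV
  1        32.50        31.3480        31.3480
  2        32.50        30.2368        60.4735
  3        32.50        29.1649        87.4948
  4        32.50        28.1311       112.5245
  5        32.50        27.1340       135.6698
  6        32.50        26.1721       157.0328
  7        32.50        25.2444       176.7108
  8     1,032.50       773.5666     6,188.5328
  Σ                    970.9979     6,949.7870
P = 970.9979; D_Mac = 7.15737 half-year periods = 3.57868 yrs; D_mod = 3.57868/(1+0.03675) = 3.45183 yrs.
ΔP/P ≈ -D_mod · Δy = -3.45183 × (+0.011) = -0.037970 = -3.7970%.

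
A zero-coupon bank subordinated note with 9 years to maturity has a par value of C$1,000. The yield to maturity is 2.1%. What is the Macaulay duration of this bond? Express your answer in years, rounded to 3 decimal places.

9.000 years

A zero-coupon bond has a single cash flow at maturity, so its Macaulay duration equals its maturity: 9 years.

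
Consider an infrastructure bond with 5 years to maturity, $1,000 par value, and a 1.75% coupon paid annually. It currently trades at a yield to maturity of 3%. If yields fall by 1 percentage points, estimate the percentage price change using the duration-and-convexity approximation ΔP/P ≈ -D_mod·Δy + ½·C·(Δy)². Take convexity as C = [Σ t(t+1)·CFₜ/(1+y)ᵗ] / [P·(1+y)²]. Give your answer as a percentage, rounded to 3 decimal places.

+4.819%

With y = 0.03:
  t   CF        PV=CF/(1+0.03)^t    t·PV        t(t+1)·PV
  1        17.50        16.9903        16.9903          33.9806
  2        17.50        16.4954        32.9909          98.9726
  3        17.50        16.0150        48.0449         192.1797
  4        17.50        15.5485        62.1941         310.9705
  5     1,017.50       877.7044     4,388.5222      26,331.1331
  Σ                    942.7537     4,548.7424      26,967.2365
P = 942.7537; D_Mac = 4.82495 yrs; D_mod = 4.68442 yrs; C = 26.96272.
Duration effect: -4.68442 × (-0.01) = +0.046844
Convexity effect: 0.5 × 26.96272 × (-0.01)² = +0.0013481
ΔP/P ≈ +0.046844 + 0.0013481 = +0.048192 = +4.8192%.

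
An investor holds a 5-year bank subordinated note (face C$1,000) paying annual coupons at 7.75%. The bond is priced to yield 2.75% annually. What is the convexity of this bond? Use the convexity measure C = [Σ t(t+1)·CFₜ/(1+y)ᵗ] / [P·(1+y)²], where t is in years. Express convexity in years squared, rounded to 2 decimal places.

23.91

With y = 0.0275:
  t   CF        PV=CF/(1+0.0275)^t    t·PV        t(t+1)·PV
  1        77.50        75.4258        75.4258         150.8516
  2        77.50        73.4071       146.8142         440.4426
  3        77.50        71.4424       214.3273         857.3091
  4        77.50        69.5303       278.1214       1,390.6069
  5     1,077.50       940.8234     4,704.1172      28,224.7030
  Σ                  1,230.6291     5,418.8058      31,063.9132
P = 1,230.6291.
Convexity = Σ t(t+1)·PV / [P·(1+y)²] = 31,063.9132 / (1,230.6291 × 1.055756) = 23.90922.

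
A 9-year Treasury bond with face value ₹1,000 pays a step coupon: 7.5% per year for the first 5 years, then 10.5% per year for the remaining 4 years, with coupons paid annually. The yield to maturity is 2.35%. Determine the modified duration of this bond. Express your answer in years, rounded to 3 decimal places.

7.080 years

Periodic yield y = 0.0235. First find Macaulay duration:
  t   CF        PV=CF/(1+0.0235)^t    t·PV
  1        75.00        73.2780        73.2780
  2        75.00        71.5955       143.1909
  3        75.00        69.9516       209.8548
  4        75.00        68.3455       273.3820
  5        75.00        66.7763       333.8813
  6       105.00        91.3403       548.0415
  7       105.00        89.2430       624.7013
  8       105.00        87.1940       697.5519
  9     1,105.00       896.5441     8,068.8969
  Σ                  1,514.2682    10,972.7785
P = 1,514.2682; Macaulay duration = 10,972.7785 / 1,514.2682 = 7.24626 years.
Modified duration = D_Mac / (1 + y) = 7.24626 / 1.0235 = 7.07988 years.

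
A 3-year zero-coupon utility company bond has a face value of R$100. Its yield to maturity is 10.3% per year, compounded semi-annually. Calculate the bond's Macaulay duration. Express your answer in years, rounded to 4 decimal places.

3.0000 years

A zero-coupon bond has a single cash flow at maturity, so its Macaulay duration equals its maturity: 3 years.
(Equivalently: 6 semi-annual periods ÷ 2 = 3 years.)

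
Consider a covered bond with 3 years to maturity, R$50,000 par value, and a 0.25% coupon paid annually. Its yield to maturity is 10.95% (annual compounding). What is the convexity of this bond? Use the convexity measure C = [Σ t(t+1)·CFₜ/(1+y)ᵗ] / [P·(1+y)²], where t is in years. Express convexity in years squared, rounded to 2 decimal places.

9.71

With y = 0.1095:
  t   CF        PV=CF/(1+0.1095)^t    t·PV        t(t+1)·PV
  1       125.00       112.6634       112.6634         225.3267
  2       125.00       101.5443       203.0885         609.2656
  3    50,125.00    36,700.5410   110,101.6229     440,406.4917
  Σ                 36,914.7486   110,417.3748     441,241.0840
P = 36,914.7486.
Convexity = Σ t(t+1)·PV / [P·(1+y)²] = 441,241.0840 / (36,914.7486 × 1.230990) = 9.71005.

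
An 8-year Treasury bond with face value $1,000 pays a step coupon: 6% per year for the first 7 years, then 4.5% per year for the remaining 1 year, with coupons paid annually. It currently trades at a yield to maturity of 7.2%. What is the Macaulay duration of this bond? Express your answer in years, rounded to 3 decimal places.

6.508 years

Periodic yield y = 0.072. Discount each cash flow and weight by its year:
  t   CF        PV=CF/(1+0.072)^t    t·PV
  1        60.00        55.9701        55.9701
  2        60.00        52.2110       104.4219
  3        60.00        48.7043       146.1128
  4        60.00        45.4331       181.7323
  5        60.00        42.3816       211.9080
  6        60.00        39.5351       237.2104
  7        60.00        36.8797       258.1581
  8     1,045.00       599.1810     4,793.4477
  Σ                    920.2958     5,988.9614
Price P = Σ PV = 920.2958.
Macaulay duration = Σ(t·PV) / P = 5,988.9614 / 920.2958 = 6.50765 years.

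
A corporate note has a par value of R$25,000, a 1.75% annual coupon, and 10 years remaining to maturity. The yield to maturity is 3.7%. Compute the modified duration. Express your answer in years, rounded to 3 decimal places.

8.849 years

Periodic yield y = 0.037. First find Macaulay duration:
  t   CF        PV=CF/(1+0.037)^t    t·PV
  1       437.50       421.8901       421.8901
  2       437.50       406.8371       813.6742
  3       437.50       392.3212     1,176.9636
  4       437.50       378.3232     1,513.2930
  5       437.50       364.8247     1,824.1237
  6       437.50       351.8078     2,110.8471
  7       437.50       339.2554     2,374.7878
  8       437.50       327.1508     2,617.2065
  9       437.50       315.4781     2,839.3031
  10   25,437.50    17,688.3312   176,883.3125
  Σ                 20,986.2198   192,575.4015
P = 20,986.2198; Macaulay duration = 192,575.4015 / 20,986.2198 = 9.17628 years.
Modified duration = D_Mac / (1 + y) = 9.17628 / 1.037 = 8.84887 years.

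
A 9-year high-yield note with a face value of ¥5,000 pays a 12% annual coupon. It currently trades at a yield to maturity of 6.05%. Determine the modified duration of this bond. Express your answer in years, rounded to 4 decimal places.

6.0851 years

Periodic yield y = 0.0605. First find Macaulay duration:
  t   CF        PV=CF/(1+0.0605)^t    t·PV
  1       600.00       565.7709       565.7709
  2       600.00       533.4944     1,066.9889
  3       600.00       503.0594     1,509.1781
  4       600.00       474.3605     1,897.4422
  5       600.00       447.2990     2,236.4948
  6       600.00       421.7812     2,530.6872
  7       600.00       397.7192     2,784.0343
  8       600.00       375.0299     3,000.2390
  9     5,600.00     3,300.5930    29,705.3368
  Σ                  7,019.1074    45,296.1721
P = 7,019.1074; Macaulay duration = 45,296.1721 / 7,019.1074 = 6.45327 years.
Modified duration = D_Mac / (1 + y) = 6.45327 / 1.0605 = 6.08512 years.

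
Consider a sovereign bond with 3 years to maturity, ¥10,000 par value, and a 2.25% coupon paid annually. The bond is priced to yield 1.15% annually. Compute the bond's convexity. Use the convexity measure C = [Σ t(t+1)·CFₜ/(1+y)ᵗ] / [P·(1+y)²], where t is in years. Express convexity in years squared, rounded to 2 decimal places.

11.39

With y = 0.0115:
  t   CF        PV=CF/(1+0.0115)^t    t·PV        t(t+1)·PV
  1       225.00       222.4419       222.4419         444.8838
  2       225.00       219.9129       439.8258       1,319.4775
  3    10,225.00     9,880.1982    29,640.5945     118,562.3780
  Σ                 10,322.5530    30,302.8623     120,326.7394
P = 10,322.5530.
Convexity = Σ t(t+1)·PV / [P·(1+y)²] = 120,326.7394 / (10,322.5530 × 1.023132) = 11.39314.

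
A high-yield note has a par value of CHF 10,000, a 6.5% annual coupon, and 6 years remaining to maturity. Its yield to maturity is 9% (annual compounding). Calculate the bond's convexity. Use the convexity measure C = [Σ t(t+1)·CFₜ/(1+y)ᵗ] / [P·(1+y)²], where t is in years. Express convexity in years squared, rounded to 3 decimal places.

With y = 0.09:
  t   CF        PV=CF/(1+0.09)^t    t·PV        t(t+1)·PV
  1       650.00       596.3303       596.3303       1,192.6606
  2       650.00       547.0920     1,094.1840       3,282.5520
  3       650.00       501.9193     1,505.7578       6,023.0311
  4       650.00       460.4764     1,841.9055       9,209.5277
  5       650.00       422.4554     2,112.2770      12,673.6620
  6    10,650.00     6,350.2470    38,101.4822     266,710.3753
  Σ                  8,878.5204    45,251.9368     299,091.8088
P = 8,878.5204.
Convexity = Σ t(t+1)·PV / [P·(1+y)²] = 299,091.8088 / (8,878.5204 × 1.188100) = 28.35378.

28.354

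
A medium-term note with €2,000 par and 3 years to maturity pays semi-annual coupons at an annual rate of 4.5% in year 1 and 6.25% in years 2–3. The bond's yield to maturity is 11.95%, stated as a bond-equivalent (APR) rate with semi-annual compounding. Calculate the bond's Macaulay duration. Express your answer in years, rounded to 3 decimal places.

Periodic yield y = 0.05975. Discount each cash flow and weight by its period:
  t   CF        PV=CF/(1+0.05975)^t    t·PV
  1        45.00        42.4628        42.4628
  2        45.00        40.0687        80.1375
  3        62.50        52.5134       157.5401
  4        62.50        49.5526       198.2103
  5        62.50        46.7587       233.7937
  6     2,062.50     1,456.0403     8,736.2420
  Σ                  1,687.3966     9,448.3865
Price P = Σ PV = 1,687.3966.
Macaulay duration = Σ(t·PV) / P = 9,448.3865 / 1,687.3966 = 5.59939 half-year periods.
In years: 5.59939 / 2 = 2.79969 years.

2.800 years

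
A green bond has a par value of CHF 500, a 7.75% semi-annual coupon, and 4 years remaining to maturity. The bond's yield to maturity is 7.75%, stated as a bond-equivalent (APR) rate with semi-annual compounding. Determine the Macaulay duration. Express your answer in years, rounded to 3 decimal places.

Periodic yield y = 0.03875. Discount each cash flow and weight by its period:
  t   CF        PV=CF/(1+0.03875)^t    t·PV
  1       19.375        18.6522        18.6522
  2       19.375        17.9564        35.9128
  3       19.375        17.2866        51.8597
  4       19.375        16.6417        66.5668
  5       19.375        16.0209        80.1044
  6       19.375        15.4232        92.5394
  7       19.375        14.8479       103.9352
  8      519.375       383.1711     3,065.3688
  Σ                    500.0000     3,514.9393
Price P = Σ PV = 500.0000.
Macaulay duration = Σ(t·PV) / P = 3,514.9393 / 500.0000 = 7.02988 half-year periods.
In years: 7.02988 / 2 = 3.51494 years.

3.515 years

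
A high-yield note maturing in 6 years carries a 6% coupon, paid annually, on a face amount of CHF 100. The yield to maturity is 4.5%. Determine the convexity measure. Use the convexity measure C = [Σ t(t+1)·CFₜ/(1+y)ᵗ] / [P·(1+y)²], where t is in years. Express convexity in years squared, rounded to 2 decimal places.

32.05

With y = 0.045:
  t   CF        PV=CF/(1+0.045)^t    t·PV        t(t+1)·PV
  1         6.00         5.7416         5.7416          11.4833
  2         6.00         5.4944        10.9888          32.9663
  3         6.00         5.2578        15.7733          63.0934
  4         6.00         5.0314        20.1255         100.6274
  5         6.00         4.8147        24.0735         144.4412
  6       106.00        81.3969       488.3817       3,418.6718
  Σ                    107.7368       565.0844       3,771.2833
P = 107.7368.
Convexity = Σ t(t+1)·PV / [P·(1+y)²] = 3,771.2833 / (107.7368 × 1.092025) = 32.05476.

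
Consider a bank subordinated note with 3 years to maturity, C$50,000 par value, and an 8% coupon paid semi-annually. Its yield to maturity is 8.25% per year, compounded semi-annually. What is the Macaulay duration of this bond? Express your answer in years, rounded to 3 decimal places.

Periodic yield y = 0.04125. Discount each cash flow and weight by its period:
  t   CF        PV=CF/(1+0.04125)^t    t·PV
  1     2,000.00     1,920.7683     1,920.7683
  2     2,000.00     1,844.6754     3,689.3509
  3     2,000.00     1,771.5971     5,314.7912
  4     2,000.00     1,701.4137     6,805.6550
  5     2,000.00     1,634.0108     8,170.0540
  6    52,000.00    40,801.2301   244,807.3809
  Σ                 49,673.6955   270,708.0003
Price P = Σ PV = 49,673.6955.
Macaulay duration = Σ(t·PV) / P = 270,708.0003 / 49,673.6955 = 5.44973 half-year periods.
In years: 5.44973 / 2 = 2.72486 years.

2.725 years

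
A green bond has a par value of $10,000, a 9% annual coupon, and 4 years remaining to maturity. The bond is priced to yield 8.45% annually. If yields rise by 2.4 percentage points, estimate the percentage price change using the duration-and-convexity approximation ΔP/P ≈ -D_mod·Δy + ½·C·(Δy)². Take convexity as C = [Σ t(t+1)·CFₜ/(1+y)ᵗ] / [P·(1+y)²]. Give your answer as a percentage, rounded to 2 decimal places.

With y = 0.0845:
  t   CF        PV=CF/(1+0.0845)^t    t·PV        t(t+1)·PV
  1       900.00       829.8755       829.8755       1,659.7510
  2       900.00       765.2149     1,530.4297       4,591.2892
  3       900.00       705.5923     2,116.7769       8,467.1077
  4    10,900.00     7,879.6744    31,518.6976     157,593.4881
  Σ                 10,180.3571    35,995.7798     172,311.6361
P = 10,180.3571; D_Mac = 3.53581 yrs; D_mod = 3.26031 yrs; C = 14.39105.
Duration effect: -3.26031 × (+0.024) = -0.078247
Convexity effect: 0.5 × 14.39105 × (0.024)² = +0.0041446
ΔP/P ≈ -0.078247 + 0.0041446 = -0.074103 = -7.4103%.

-7.41%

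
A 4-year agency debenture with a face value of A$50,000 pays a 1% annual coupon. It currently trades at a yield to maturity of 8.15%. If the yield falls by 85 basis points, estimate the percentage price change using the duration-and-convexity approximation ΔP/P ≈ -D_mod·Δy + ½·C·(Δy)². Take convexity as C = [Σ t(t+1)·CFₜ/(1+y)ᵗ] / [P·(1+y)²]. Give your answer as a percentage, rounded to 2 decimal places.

+3.15%

With y = 0.0815:
  t   CF        PV=CF/(1+0.0815)^t    t·PV        t(t+1)·PV
  1       500.00       462.3209       462.3209         924.6417
  2       500.00       427.4811       854.9623       2,564.8868
  3       500.00       395.2669     1,185.8007       4,743.2026
  4    50,500.00    36,913.5049   147,654.0196     738,270.0981
  Σ                 38,198.5738   150,157.1034     746,502.8292
P = 38,198.5738; D_Mac = 3.93096 yrs; D_mod = 3.63473 yrs; C = 16.70826.
Duration effect: -3.63473 × (-0.0085) = +0.030895
Convexity effect: 0.5 × 16.70826 × (-0.0085)² = +0.0006036
ΔP/P ≈ +0.030895 + 0.0006036 = +0.031499 = +3.1499%.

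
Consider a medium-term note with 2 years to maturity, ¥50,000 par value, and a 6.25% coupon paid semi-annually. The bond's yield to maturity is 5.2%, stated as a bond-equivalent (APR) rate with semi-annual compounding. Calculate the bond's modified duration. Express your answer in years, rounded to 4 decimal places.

1.8634 years

Periodic yield y = 0.026. First find Macaulay duration:
  t   CF        PV=CF/(1+0.026)^t    t·PV
  1     1,562.50     1,522.9045     1,522.9045
  2     1,562.50     1,484.3124     2,968.6247
  3     1,562.50     1,446.6982     4,340.0946
  4    51,562.50    46,531.2289   186,124.9157
  Σ                 50,985.1440   194,956.5396
P = 50,985.1440; Macaulay duration = 194,956.5396 / 50,985.1440 = 3.82379 half-year periods = 1.91190 years.
Modified duration = D_Mac / (1 + y) = 1.91190 / 1.026 = 1.86345 years.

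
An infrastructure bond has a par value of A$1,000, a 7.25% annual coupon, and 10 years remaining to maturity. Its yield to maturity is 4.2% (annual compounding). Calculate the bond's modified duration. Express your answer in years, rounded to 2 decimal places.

7.43 years

Periodic yield y = 0.042. First find Macaulay duration:
  t   CF        PV=CF/(1+0.042)^t    t·PV
  1        72.50        69.5777        69.5777
  2        72.50        66.7733       133.5465
  3        72.50        64.0818       192.2455
  4        72.50        61.4989       245.9955
  5        72.50        59.0200       295.1001
  6        72.50        56.6411       339.8466
  7        72.50        54.3581       380.5064
  8        72.50        52.1670       417.3364
  9        72.50        50.0643       450.5791
  10    1,072.50       710.7553     7,107.5531
  Σ                  1,244.9376     9,632.2869
P = 1,244.9376; Macaulay duration = 9,632.2869 / 1,244.9376 = 7.73716 years.
Modified duration = D_Mac / (1 + y) = 7.73716 / 1.042 = 7.42530 years.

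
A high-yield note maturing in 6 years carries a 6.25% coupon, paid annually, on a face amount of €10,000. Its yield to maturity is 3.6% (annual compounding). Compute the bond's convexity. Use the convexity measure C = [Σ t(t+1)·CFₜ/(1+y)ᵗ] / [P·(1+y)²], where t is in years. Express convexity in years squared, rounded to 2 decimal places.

32.58

With y = 0.036:
  t   CF        PV=CF/(1+0.036)^t    t·PV        t(t+1)·PV
  1       625.00       603.2819       603.2819       1,206.5637
  2       625.00       582.3184     1,164.6368       3,493.9103
  3       625.00       562.0834     1,686.2502       6,745.0007
  4       625.00       542.5515     2,170.2061      10,851.0307
  5       625.00       523.6984     2,618.4920      15,710.9518
  6    10,625.00     8,593.5064    51,561.0386     360,927.2701
  Σ                 11,407.4400    59,803.9055     398,934.7272
P = 11,407.4400.
Convexity = Σ t(t+1)·PV / [P·(1+y)²] = 398,934.7272 / (11,407.4400 × 1.073296) = 32.58323.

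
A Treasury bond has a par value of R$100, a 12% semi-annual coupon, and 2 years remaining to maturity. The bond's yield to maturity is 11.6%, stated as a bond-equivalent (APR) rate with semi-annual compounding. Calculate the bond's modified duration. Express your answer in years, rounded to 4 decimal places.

Periodic yield y = 0.058. First find Macaulay duration:
  t   CF        PV=CF/(1+0.058)^t    t·PV
  1         6.00         5.6711         5.6711
  2         6.00         5.3602        10.7204
  3         6.00         5.0663        15.1990
  4       106.00        84.5986       338.3944
  Σ                    100.6962       369.9849
P = 100.6962; Macaulay duration = 369.9849 / 100.6962 = 3.67427 half-year periods = 1.83713 years.
Modified duration = D_Mac / (1 + y) = 1.83713 / 1.058 = 1.73642 years.

1.7364 years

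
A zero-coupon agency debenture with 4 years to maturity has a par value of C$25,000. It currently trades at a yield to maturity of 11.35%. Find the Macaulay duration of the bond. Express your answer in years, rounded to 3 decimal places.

4.000 years

A zero-coupon bond has a single cash flow at maturity, so its Macaulay duration equals its maturity: 4 years.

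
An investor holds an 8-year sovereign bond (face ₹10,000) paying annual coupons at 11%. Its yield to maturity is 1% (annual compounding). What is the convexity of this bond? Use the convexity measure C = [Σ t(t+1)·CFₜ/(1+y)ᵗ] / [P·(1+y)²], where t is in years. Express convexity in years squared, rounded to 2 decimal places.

With y = 0.01:
  t   CF        PV=CF/(1+0.01)^t    t·PV        t(t+1)·PV
  1     1,100.00     1,089.1089     1,089.1089       2,178.2178
  2     1,100.00     1,078.3257     2,156.6513       6,469.9539
  3     1,100.00     1,067.6492     3,202.9475      12,811.7900
  4     1,100.00     1,057.0784     4,228.3135      21,141.5676
  5     1,100.00     1,046.6123     5,233.0613      31,398.3677
  6     1,100.00     1,036.2498     6,217.4986      43,522.4899
  7     1,100.00     1,025.9899     7,181.9290      57,455.4322
  8    11,100.00    10,250.6638    82,005.3102     738,047.7914
  Σ                 17,651.6778   111,314.8202     913,025.6104
P = 17,651.6778.
Convexity = Σ t(t+1)·PV / [P·(1+y)²] = 913,025.6104 / (17,651.6778 × 1.020100) = 50.70540.

50.71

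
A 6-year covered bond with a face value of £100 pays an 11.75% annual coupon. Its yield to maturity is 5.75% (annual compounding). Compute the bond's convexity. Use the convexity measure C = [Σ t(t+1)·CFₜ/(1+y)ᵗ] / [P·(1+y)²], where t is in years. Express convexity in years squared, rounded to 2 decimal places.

With y = 0.0575:
  t   CF        PV=CF/(1+0.0575)^t    t·PV        t(t+1)·PV
  1        11.75        11.1111        11.1111          22.2222
  2        11.75        10.5070        21.0139          63.0418
  3        11.75         9.9357        29.8070         119.2279
  4        11.75         9.3954        37.5817         187.9085
  5        11.75         8.8846        44.4228         266.5368
  6       111.75        79.9034       479.4204       3,355.9429
  Σ                    129.7371       623.3569       4,014.8801
P = 129.7371.
Convexity = Σ t(t+1)·PV / [P·(1+y)²] = 4,014.8801 / (129.7371 × 1.118306) = 27.67245.

27.67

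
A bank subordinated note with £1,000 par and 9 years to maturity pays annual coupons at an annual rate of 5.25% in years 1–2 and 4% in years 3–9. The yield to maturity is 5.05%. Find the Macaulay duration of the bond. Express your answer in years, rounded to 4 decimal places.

7.5222 years

Periodic yield y = 0.0505. Discount each cash flow and weight by its year:
  t   CF        PV=CF/(1+0.0505)^t    t·PV
  1        52.50        49.9762        49.9762
  2        52.50        47.5737        95.1475
  3        40.00        34.5042       103.5126
  4        40.00        32.8455       131.3820
  5        40.00        31.2665       156.3327
  6        40.00        29.7635       178.5809
  7        40.00        28.3327       198.3287
  8        40.00        26.9707       215.7653
  9     1,040.00       667.5270     6,007.7429
  Σ                    948.7599     7,136.7686
Price P = Σ PV = 948.7599.
Macaulay duration = Σ(t·PV) / P = 7,136.7686 / 948.7599 = 7.52221 years.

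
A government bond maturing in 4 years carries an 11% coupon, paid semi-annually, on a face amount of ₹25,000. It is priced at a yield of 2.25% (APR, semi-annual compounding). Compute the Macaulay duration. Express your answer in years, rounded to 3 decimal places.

Periodic yield y = 0.01125. Discount each cash flow and weight by its period:
  t   CF        PV=CF/(1+0.01125)^t    t·PV
  1     1,375.00     1,359.7033     1,359.7033
  2     1,375.00     1,344.5768     2,689.1537
  3     1,375.00     1,329.6186     3,988.8559
  4     1,375.00     1,314.8268     5,259.3073
  5     1,375.00     1,300.1996     6,500.9980
  6     1,375.00     1,285.7351     7,714.4104
  7     1,375.00     1,271.4315     8,900.0203
  8    26,375.00    24,117.0504   192,936.4034
  Σ                 33,323.1422   229,348.8523
Price P = Σ PV = 33,323.1422.
Macaulay duration = Σ(t·PV) / P = 229,348.8523 / 33,323.1422 = 6.88257 half-year periods.
In years: 6.88257 / 2 = 3.44128 years.

3.441 years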